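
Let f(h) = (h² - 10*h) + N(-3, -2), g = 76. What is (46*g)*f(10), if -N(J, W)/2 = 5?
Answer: -34960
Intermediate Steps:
N(J, W) = -10 (N(J, W) = -2*5 = -10)
f(h) = -10 + h² - 10*h (f(h) = (h² - 10*h) - 10 = -10 + h² - 10*h)
(46*g)*f(10) = (46*76)*(-10 + 10² - 10*10) = 3496*(-10 + 100 - 100) = 3496*(-10) = -34960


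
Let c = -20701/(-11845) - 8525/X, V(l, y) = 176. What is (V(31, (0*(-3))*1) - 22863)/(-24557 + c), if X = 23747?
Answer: 6381472298705/6907081302733 ≈ 0.92390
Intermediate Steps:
c = 390608022/281283215 (c = -20701/(-11845) - 8525/23747 = -20701*(-1/11845) - 8525*1/23747 = 20701/11845 - 8525/23747 = 390608022/281283215 ≈ 1.3887)
(V(31, (0*(-3))*1) - 22863)/(-24557 + c) = (176 - 22863)/(-24557 + 390608022/281283215) = -22687/(-6907081302733/281283215) = -22687*(-281283215/6907081302733) = 6381472298705/6907081302733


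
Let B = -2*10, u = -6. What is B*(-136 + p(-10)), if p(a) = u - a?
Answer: 2640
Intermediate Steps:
B = -20
p(a) = -6 - a
B*(-136 + p(-10)) = -20*(-136 + (-6 - 1*(-10))) = -20*(-136 + (-6 + 10)) = -20*(-136 + 4) = -20*(-132) = 2640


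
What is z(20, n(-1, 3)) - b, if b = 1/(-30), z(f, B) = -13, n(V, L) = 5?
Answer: -389/30 ≈ -12.967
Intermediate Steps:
b = -1/30 ≈ -0.033333
z(20, n(-1, 3)) - b = -13 - 1*(-1/30) = -13 + 1/30 = -389/30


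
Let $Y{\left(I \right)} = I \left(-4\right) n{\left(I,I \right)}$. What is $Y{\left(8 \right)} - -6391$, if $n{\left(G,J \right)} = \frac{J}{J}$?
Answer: $6359$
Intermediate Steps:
$n{\left(G,J \right)} = 1$
$Y{\left(I \right)} = - 4 I$ ($Y{\left(I \right)} = I \left(-4\right) 1 = - 4 I 1 = - 4 I$)
$Y{\left(8 \right)} - -6391 = \left(-4\right) 8 - -6391 = -32 + 6391 = 6359$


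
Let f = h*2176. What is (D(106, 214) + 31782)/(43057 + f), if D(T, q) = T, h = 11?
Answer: 31888/66993 ≈ 0.47599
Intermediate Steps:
f = 23936 (f = 11*2176 = 23936)
(D(106, 214) + 31782)/(43057 + f) = (106 + 31782)/(43057 + 23936) = 31888/66993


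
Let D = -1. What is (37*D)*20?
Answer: -740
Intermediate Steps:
(37*D)*20 = (37*(-1))*20 = -37*20 = -740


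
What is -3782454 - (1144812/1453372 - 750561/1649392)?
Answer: -2266806110955450177/599295037456 ≈ -3.7825e+6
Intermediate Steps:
-3782454 - (1144812/1453372 - 750561/1649392) = -3782454 - (1144812*(1/1453372) - 750561*1/1649392) = -3782454 - (286203/363343 - 750561/1649392) = -3782454 - 1*199349853153/599295037456 = -3782454 - 199349853153/599295037456 = -2266806110955450177/599295037456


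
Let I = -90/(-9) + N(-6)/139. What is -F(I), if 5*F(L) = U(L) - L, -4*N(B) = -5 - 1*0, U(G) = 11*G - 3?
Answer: -26991/1390 ≈ -19.418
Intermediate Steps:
U(G) = -3 + 11*G
N(B) = 5/4 (N(B) = -(-5 - 1*0)/4 = -(-5 + 0)/4 = -¼*(-5) = 5/4)
I = 5565/556 (I = -90/(-9) + (5/4)/139 = -90*(-⅑) + (5/4)*(1/139) = 10 + 5/556 = 5565/556 ≈ 10.009)
F(L) = -⅗ + 2*L (F(L) = ((-3 + 11*L) - L)/5 = (-3 + 10*L)/5 = -⅗ + 2*L)
-F(I) = -(-⅗ + 2*(5565/556)) = -(-⅗ + 5565/278) = -1*26991/1390 = -26991/1390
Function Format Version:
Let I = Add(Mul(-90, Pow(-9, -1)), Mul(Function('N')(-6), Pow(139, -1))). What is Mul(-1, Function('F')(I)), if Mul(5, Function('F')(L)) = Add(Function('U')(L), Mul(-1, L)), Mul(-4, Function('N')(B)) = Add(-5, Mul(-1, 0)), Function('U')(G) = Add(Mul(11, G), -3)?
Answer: Rational(-26991, 1390) ≈ -19.418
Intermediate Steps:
Function('U')(G) = Add(-3, Mul(11, G))
Function('N')(B) = Rational(5, 4) (Function('N')(B) = Mul(Rational(-1, 4), Add(-5, Mul(-1, 0))) = Mul(Rational(-1, 4), Add(-5, 0)) = Mul(Rational(-1, 4), -5) = Rational(5, 4))
I = Rational(5565, 556) (I = Add(Mul(-90, Pow(-9, -1)), Mul(Rational(5, 4), Pow(139, -1))) = Add(Mul(-90, Rational(-1, 9)), Mul(Rational(5, 4), Rational(1, 139))) = Add(10, Rational(5, 556)) = Rational(5565, 556) ≈ 10.009)
Function('F')(L) = Add(Rational(-3, 5), Mul(2, L)) (Function('F')(L) = Mul(Rational(1, 5), Add(Add(-3, Mul(11, L)), Mul(-1, L))) = Mul(Rational(1, 5), Add(-3, Mul(10, L))) = Add(Rational(-3, 5), Mul(2, L)))
Mul(-1, Function('F')(I)) = Mul(-1, Add(Rational(-3, 5), Mul(2, Rational(5565, 556)))) = Mul(-1, Add(Rational(-3, 5), Rational(5565, 278))) = Mul(-1, Rational(26991, 1390)) = Rational(-26991, 1390)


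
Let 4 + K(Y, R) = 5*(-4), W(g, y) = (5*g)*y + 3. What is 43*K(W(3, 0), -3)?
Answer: -1032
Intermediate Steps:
W(g, y) = 3 + 5*g*y (W(g, y) = 5*g*y + 3 = 3 + 5*g*y)
K(Y, R) = -24 (K(Y, R) = -4 + 5*(-4) = -4 - 20 = -24)
43*K(W(3, 0), -3) = 43*(-24) = -1032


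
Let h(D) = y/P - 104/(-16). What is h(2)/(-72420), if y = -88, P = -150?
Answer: -1063/10863000 ≈ -9.7855e-5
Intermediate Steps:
h(D) = 1063/150 (h(D) = -88/(-150) - 104/(-16) = -88*(-1/150) - 104*(-1/16) = 44/75 + 13/2 = 1063/150)
h(2)/(-72420) = (1063/150)/(-72420) = (1063/150)*(-1/72420) = -1063/10863000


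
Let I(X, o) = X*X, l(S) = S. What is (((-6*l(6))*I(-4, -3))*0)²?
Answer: 0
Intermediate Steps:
I(X, o) = X²
(((-6*l(6))*I(-4, -3))*0)² = ((-6*6*(-4)²)*0)² = (-36*16*0)² = (-576*0)² = 0² = 0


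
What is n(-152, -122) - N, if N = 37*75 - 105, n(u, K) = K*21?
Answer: -5232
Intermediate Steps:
n(u, K) = 21*K
N = 2670 (N = 2775 - 105 = 2670)
n(-152, -122) - N = 21*(-122) - 1*2670 = -2562 - 2670 = -5232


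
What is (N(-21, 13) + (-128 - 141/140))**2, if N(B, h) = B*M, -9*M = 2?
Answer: 2727241729/176400 ≈ 15461.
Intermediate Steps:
M = -2/9 (M = -1/9*2 = -2/9 ≈ -0.22222)
N(B, h) = -2*B/9 (N(B, h) = B*(-2/9) = -2*B/9)
(N(-21, 13) + (-128 - 141/140))**2 = (-2/9*(-21) + (-128 - 141/140))**2 = (14/3 + (-128 - 141/140))**2 = (14/3 - 18061/140)**2 = (-52223/420)**2 = 2727241729/176400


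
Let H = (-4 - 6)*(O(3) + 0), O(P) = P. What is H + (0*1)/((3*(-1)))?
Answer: -30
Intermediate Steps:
H = -30 (H = (-4 - 6)*(3 + 0) = -10*3 = -30)
H + (0*1)/((3*(-1))) = -30 + (0*1)/((3*(-1))) = -30 + 0/(-3) = -30 - ⅓*0 = -30 + 0 = -30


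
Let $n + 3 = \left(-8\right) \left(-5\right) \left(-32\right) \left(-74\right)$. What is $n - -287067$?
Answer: $381784$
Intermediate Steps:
$n = 94717$ ($n = -3 + \left(-8\right) \left(-5\right) \left(-32\right) \left(-74\right) = -3 + 40 \left(-32\right) \left(-74\right) = -3 - -94720 = -3 + 94720 = 94717$)
$n - -287067 = 94717 - -287067 = 94717 + 287067 = 381784$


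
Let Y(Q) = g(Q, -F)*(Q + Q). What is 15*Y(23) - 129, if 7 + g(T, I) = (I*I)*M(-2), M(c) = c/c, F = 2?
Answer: -2199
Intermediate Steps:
M(c) = 1
g(T, I) = -7 + I² (g(T, I) = -7 + (I*I)*1 = -7 + I²*1 = -7 + I²)
Y(Q) = -6*Q (Y(Q) = (-7 + (-1*2)²)*(Q + Q) = (-7 + (-2)²)*(2*Q) = (-7 + 4)*(2*Q) = -6*Q)
15*Y(23) - 129 = 15*(-6*23) - 129 = 15*(-138) - 129 = -2070 - 129 = -2199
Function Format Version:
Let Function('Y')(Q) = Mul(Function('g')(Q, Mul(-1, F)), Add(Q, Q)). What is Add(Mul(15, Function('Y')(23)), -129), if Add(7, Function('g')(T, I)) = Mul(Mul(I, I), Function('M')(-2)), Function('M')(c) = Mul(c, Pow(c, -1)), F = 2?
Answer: -2199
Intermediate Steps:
Function('M')(c) = 1
Function('g')(T, I) = Add(-7, Pow(I, 2)) (Function('g')(T, I) = Add(-7, Mul(Mul(I, I), 1)) = Add(-7, Mul(Pow(I, 2), 1)) = Add(-7, Pow(I, 2)))
Function('Y')(Q) = Mul(-6, Q) (Function('Y')(Q) = Mul(Add(-7, Pow(Mul(-1, 2), 2)), Add(Q, Q)) = Mul(Add(-7, Pow(-2, 2)), Mul(2, Q)) = Mul(Add(-7, 4), Mul(2, Q)) = Mul(-3, Mul(2, Q)) = Mul(-6, Q))
Add(Mul(15, Function('Y')(23)), -129) = Add(Mul(15, Mul(-6, 23)), -129) = Add(Mul(15, -138), -129) = Add(-2070, -129) = -2199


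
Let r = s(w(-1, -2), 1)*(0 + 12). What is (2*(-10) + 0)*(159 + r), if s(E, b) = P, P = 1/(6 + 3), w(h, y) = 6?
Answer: -9620/3 ≈ -3206.7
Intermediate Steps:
P = ⅑ (P = 1/9 = ⅑ ≈ 0.11111)
s(E, b) = ⅑
r = 4/3 (r = (0 + 12)/9 = (⅑)*12 = 4/3 ≈ 1.3333)
(2*(-10) + 0)*(159 + r) = (2*(-10) + 0)*(159 + 4/3) = (-20 + 0)*(481/3) = -20*481/3 = -9620/3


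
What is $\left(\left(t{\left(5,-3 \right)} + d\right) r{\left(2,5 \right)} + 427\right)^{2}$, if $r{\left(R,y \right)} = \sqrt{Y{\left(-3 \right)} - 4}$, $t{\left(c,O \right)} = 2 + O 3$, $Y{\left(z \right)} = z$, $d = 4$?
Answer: $182266 - 2562 i \sqrt{7} \approx 1.8227 \cdot 10^{5} - 6778.4 i$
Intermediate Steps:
$t{\left(c,O \right)} = 2 + 3 O$
$r{\left(R,y \right)} = i \sqrt{7}$ ($r{\left(R,y \right)} = \sqrt{-3 - 4} = \sqrt{-7} = i \sqrt{7}$)
$\left(\left(t{\left(5,-3 \right)} + d\right) r{\left(2,5 \right)} + 427\right)^{2} = \left(\left(\left(2 + 3 \left(-3\right)\right) + 4\right) i \sqrt{7} + 427\right)^{2} = \left(\left(\left(2 - 9\right) + 4\right) i \sqrt{7} + 427\right)^{2} = \left(\left(-7 + 4\right) i \sqrt{7} + 427\right)^{2} = \left(- 3 i \sqrt{7} + 427\right)^{2} = \left(427 - 3 i \sqrt{7}\right)^{2}$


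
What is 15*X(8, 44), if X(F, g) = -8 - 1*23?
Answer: -465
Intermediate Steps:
X(F, g) = -31 (X(F, g) = -8 - 23 = -31)
15*X(8, 44) = 15*(-31) = -465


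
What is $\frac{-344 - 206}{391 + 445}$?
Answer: $- \frac{25}{38} \approx -0.6579$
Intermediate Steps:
$\frac{-344 - 206}{391 + 445} = - \frac{550}{836} = \left(-550\right) \frac{1}{836} = - \frac{25}{38}$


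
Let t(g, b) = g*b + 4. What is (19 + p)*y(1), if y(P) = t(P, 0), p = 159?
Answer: 712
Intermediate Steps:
t(g, b) = 4 + b*g (t(g, b) = b*g + 4 = 4 + b*g)
y(P) = 4 (y(P) = 4 + 0*P = 4 + 0 = 4)
(19 + p)*y(1) = (19 + 159)*4 = 178*4 = 712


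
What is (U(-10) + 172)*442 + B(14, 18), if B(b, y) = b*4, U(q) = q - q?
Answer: 76080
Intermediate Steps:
U(q) = 0
B(b, y) = 4*b
(U(-10) + 172)*442 + B(14, 18) = (0 + 172)*442 + 4*14 = 172*442 + 56 = 76024 + 56 = 76080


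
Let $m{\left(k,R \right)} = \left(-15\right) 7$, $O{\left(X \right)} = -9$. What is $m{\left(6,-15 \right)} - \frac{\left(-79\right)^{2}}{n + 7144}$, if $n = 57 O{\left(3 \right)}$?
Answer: $- \frac{702496}{6631} \approx -105.94$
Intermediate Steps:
$m{\left(k,R \right)} = -105$
$n = -513$ ($n = 57 \left(-9\right) = -513$)
$m{\left(6,-15 \right)} - \frac{\left(-79\right)^{2}}{n + 7144} = -105 - \frac{\left(-79\right)^{2}}{-513 + 7144} = -105 - \frac{6241}{6631} = - \frac{702496}{6631}$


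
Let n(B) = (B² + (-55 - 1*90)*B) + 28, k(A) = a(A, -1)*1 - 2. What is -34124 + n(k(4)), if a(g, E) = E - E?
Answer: -33802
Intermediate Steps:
a(g, E) = 0
k(A) = -2 (k(A) = 0*1 - 2 = 0 - 2 = -2)
n(B) = 28 + B² - 145*B (n(B) = (B² + (-55 - 90)*B) + 28 = (B² - 145*B) + 28 = 28 + B² - 145*B)
-34124 + n(k(4)) = -34124 + (28 + (-2)² - 145*(-2)) = -34124 + (28 + 4 + 290) = -34124 + 322 = -33802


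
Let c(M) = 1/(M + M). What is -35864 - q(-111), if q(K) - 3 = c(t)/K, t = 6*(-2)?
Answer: -95549689/2664 ≈ -35867.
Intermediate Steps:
t = -12
c(M) = 1/(2*M)
q(K) = 3 - 1/(24*K) (q(K) = 3 + ((1/2)/(-12))/K = 3 + ((1/2)*(-1/12))/K = 3 - 1/(24*K))
-35864 - q(-111) = -35864 - (3 - 1/24/(-111)) = -35864 - (3 - 1/24*(-1/111)) = -35864 - (3 + 1/2664) = -35864 - 1*7993/2664 = -35864 - 7993/2664 = -95549689/2664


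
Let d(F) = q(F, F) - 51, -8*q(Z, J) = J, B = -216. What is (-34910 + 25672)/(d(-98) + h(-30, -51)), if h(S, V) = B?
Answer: 36952/1019 ≈ 36.263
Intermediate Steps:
q(Z, J) = -J/8
h(S, V) = -216
d(F) = -51 - F/8 (d(F) = -F/8 - 51 = -51 - F/8)
(-34910 + 25672)/(d(-98) + h(-30, -51)) = (-34910 + 25672)/((-51 - ⅛*(-98)) - 216) = -9238/((-51 + 49/4) - 216) = -9238/(-155/4 - 216) = -9238/(-1019/4) = -9238*(-4/1019) = 36952/1019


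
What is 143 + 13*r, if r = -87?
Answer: -988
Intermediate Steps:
143 + 13*r = 143 + 13*(-87) = 143 - 1131 = -988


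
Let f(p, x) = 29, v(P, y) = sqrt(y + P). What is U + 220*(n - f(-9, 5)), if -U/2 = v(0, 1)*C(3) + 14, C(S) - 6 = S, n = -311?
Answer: -74846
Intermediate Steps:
v(P, y) = sqrt(P + y)
C(S) = 6 + S
U = -46 (U = -2*(sqrt(0 + 1)*(6 + 3) + 14) = -2*(sqrt(1)*9 + 14) = -2*(1*9 + 14) = -2*(9 + 14) = -2*23 = -46)
U + 220*(n - f(-9, 5)) = -46 + 220*(-311 - 1*29) = -46 + 220*(-311 - 29) = -46 + 220*(-340) = -46 - 74800 = -74846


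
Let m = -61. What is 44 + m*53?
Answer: -3189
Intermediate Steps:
44 + m*53 = 44 - 61*53 = 44 - 3233 = -3189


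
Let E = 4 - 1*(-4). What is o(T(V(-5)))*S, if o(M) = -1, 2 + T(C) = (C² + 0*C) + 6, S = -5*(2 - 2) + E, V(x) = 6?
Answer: -8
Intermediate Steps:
E = 8 (E = 4 + 4 = 8)
S = 8 (S = -5*(2 - 2) + 8 = -5*0 + 8 = 0 + 8 = 8)
T(C) = 4 + C² (T(C) = -2 + ((C² + 0*C) + 6) = -2 + ((C² + 0) + 6) = -2 + (C² + 6) = -2 + (6 + C²) = 4 + C²)
o(T(V(-5)))*S = -1*8 = -8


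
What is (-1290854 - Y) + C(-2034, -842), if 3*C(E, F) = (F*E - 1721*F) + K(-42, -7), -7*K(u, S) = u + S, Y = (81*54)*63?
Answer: -1537531/3 ≈ -5.1251e+5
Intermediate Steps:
Y = 275562 (Y = 4374*63 = 275562)
K(u, S) = -S/7 - u/7 (K(u, S) = -(u + S)/7 = -(S + u)/7 = -S/7 - u/7)
C(E, F) = 7/3 - 1721*F/3 + E*F/3 (C(E, F) = ((F*E - 1721*F) + (-⅐*(-7) - ⅐*(-42)))/3 = ((E*F - 1721*F) + (1 + 6))/3 = ((-1721*F + E*F) + 7)/3 = (7 - 1721*F + E*F)/3 = 7/3 - 1721*F/3 + E*F/3)
(-1290854 - Y) + C(-2034, -842) = (-1290854 - 1*275562) + (7/3 - 1721/3*(-842) + (⅓)*(-2034)*(-842)) = (-1290854 - 275562) + (7/3 + 1449082/3 + 570876) = -1566416 + 3161717/3 = -1537531/3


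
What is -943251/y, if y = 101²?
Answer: -943251/10201 ≈ -92.467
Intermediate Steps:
y = 10201
-943251/y = -943251/10201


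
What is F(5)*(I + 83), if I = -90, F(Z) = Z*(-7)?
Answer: 245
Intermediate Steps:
F(Z) = -7*Z
F(5)*(I + 83) = (-7*5)*(-90 + 83) = -35*(-7) = 245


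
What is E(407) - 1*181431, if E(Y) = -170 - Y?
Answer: -182008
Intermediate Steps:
E(407) - 1*181431 = (-170 - 1*407) - 1*181431 = (-170 - 407) - 181431 = -577 - 181431 = -182008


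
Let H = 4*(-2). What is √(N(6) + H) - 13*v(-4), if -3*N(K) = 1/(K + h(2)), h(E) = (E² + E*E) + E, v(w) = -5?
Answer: 65 + I*√1155/12 ≈ 65.0 + 2.8321*I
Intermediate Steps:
h(E) = E + 2*E² (h(E) = (E² + E²) + E = 2*E² + E = E + 2*E²)
H = -8
N(K) = -1/(3*(10 + K)) (N(K) = -1/(3*(K + 2*(1 + 2*2))) = -1/(3*(K + 2*(1 + 4))) = -1/(3*(K + 2*5)) = -1/(3*(K + 10)) = -1/(3*(10 + K)))
√(N(6) + H) - 13*v(-4) = √(-1/(30 + 3*6) - 8) - 13*(-5) = √(-1/(30 + 18) - 8) + 65 = √(-1/48 - 8) + 65 = √(-385/48) + 65 = I*√1155/12 + 65 = 65 + I*√1155/12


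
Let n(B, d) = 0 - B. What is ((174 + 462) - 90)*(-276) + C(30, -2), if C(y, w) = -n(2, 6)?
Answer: -150694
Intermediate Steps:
n(B, d) = -B
C(y, w) = 2 (C(y, w) = -(-1)*2 = -1*(-2) = 2)
((174 + 462) - 90)*(-276) + C(30, -2) = ((174 + 462) - 90)*(-276) + 2 = (636 - 90)*(-276) + 2 = 546*(-276) + 2 = -150696 + 2 = -150694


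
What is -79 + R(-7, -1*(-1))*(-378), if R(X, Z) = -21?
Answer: 7859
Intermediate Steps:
-79 + R(-7, -1*(-1))*(-378) = -79 - 21*(-378) = -79 + 7938 = 7859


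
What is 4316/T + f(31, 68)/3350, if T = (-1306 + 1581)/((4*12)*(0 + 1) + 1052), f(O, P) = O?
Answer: 57834431/3350 ≈ 17264.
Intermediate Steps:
T = ¼ (T = 275/(48*1 + 1052) = 275/(48 + 1052) = 275/1100 = 275*(1/1100) = ¼ ≈ 0.25000)
4316/T + f(31, 68)/3350 = 4316/(¼) + 31/3350 = 4316*4 + 31*(1/3350) = 17264 + 31/3350 = 57834431/3350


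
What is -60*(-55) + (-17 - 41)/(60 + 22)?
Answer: 135271/41 ≈ 3299.3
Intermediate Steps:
-60*(-55) + (-17 - 41)/(60 + 22) = 3300 - 58/82 = 3300 - 58*1/82 = 3300 - 29/41 = 135271/41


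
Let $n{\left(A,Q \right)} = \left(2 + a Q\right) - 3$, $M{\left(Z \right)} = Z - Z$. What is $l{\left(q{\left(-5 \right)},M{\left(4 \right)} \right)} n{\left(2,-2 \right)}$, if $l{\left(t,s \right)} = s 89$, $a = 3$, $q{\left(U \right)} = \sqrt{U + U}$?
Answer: $0$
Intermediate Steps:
$q{\left(U \right)} = \sqrt{2} \sqrt{U}$ ($q{\left(U \right)} = \sqrt{2 U} = \sqrt{2} \sqrt{U}$)
$M{\left(Z \right)} = 0$
$l{\left(t,s \right)} = 89 s$
$n{\left(A,Q \right)} = -1 + 3 Q$ ($n{\left(A,Q \right)} = \left(2 + 3 Q\right) - 3 = -1 + 3 Q$)
$l{\left(q{\left(-5 \right)},M{\left(4 \right)} \right)} n{\left(2,-2 \right)} = 89 \cdot 0 \left(-1 + 3 \left(-2\right)\right) = 0 \left(-1 - 6\right) = 0 \left(-7\right) = 0$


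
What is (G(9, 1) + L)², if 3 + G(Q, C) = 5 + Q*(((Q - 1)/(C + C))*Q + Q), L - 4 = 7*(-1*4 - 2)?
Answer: 136161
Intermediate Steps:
L = -38 (L = 4 + 7*(-1*4 - 2) = 4 + 7*(-4 - 2) = 4 + 7*(-6) = 4 - 42 = -38)
G(Q, C) = 2 + Q*(Q + Q*(-1 + Q)/(2*C)) (G(Q, C) = -3 + (5 + Q*(((Q - 1)/(C + C))*Q + Q)) = -3 + (5 + Q*(((-1 + Q)/((2*C)))*Q + Q)) = -3 + (5 + Q*(((-1 + Q)*(1/(2*C)))*Q + Q)) = -3 + (5 + Q*(((-1 + Q)/(2*C))*Q + Q)) = -3 + (5 + Q*(Q*(-1 + Q)/(2*C) + Q)) = -3 + (5 + Q*(Q + Q*(-1 + Q)/(2*C))) = 2 + Q*(Q + Q*(-1 + Q)/(2*C)))
(G(9, 1) + L)² = ((½)*(9³ - 1*9² + 2*1*(2 + 9²))/1 - 38)² = ((½)*1*(729 - 1*81 + 2*1*(2 + 81)) - 38)² = ((½)*1*(729 - 81 + 2*1*83) - 38)² = ((½)*1*(729 - 81 + 166) - 38)² = ((½)*1*814 - 38)² = (407 - 38)² = 369² = 136161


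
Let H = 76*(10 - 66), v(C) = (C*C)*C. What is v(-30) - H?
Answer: -22744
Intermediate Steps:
v(C) = C³ (v(C) = C²*C = C³)
H = -4256 (H = 76*(-56) = -4256)
v(-30) - H = (-30)³ - 1*(-4256) = -27000 + 4256 = -22744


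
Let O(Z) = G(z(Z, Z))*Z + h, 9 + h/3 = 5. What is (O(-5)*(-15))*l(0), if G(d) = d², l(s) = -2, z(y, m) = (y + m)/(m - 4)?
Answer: -14720/27 ≈ -545.19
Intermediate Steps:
z(y, m) = (m + y)/(-4 + m)
h = -12 (h = -27 + 3*5 = -27 + 15 = -12)
O(Z) = -12 + 4*Z³/(-4 + Z)² (O(Z) = ((Z + Z)/(-4 + Z))²*Z - 12 = ((2*Z)/(-4 + Z))²*Z - 12 = (2*Z/(-4 + Z))²*Z - 12 = (4*Z²/(-4 + Z)²)*Z - 12 = 4*Z³/(-4 + Z)² - 12 = -12 + 4*Z³/(-4 + Z)²)
(O(-5)*(-15))*l(0) = ((-12 + 4*(-5)³/(-4 - 5)²)*(-15))*(-2) = ((-12 + 4*(-125)/(-9)²)*(-15))*(-2) = ((-12 + 4*(-125)*(1/81))*(-15))*(-2) = ((-12 - 500/81)*(-15))*(-2) = -1472/81*(-15)*(-2) = (7360/27)*(-2) = -14720/27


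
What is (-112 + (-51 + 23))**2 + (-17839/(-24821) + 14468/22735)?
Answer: 11061151205893/564305435 ≈ 19601.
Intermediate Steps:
(-112 + (-51 + 23))**2 + (-17839/(-24821) + 14468/22735) = (-112 - 28)**2 + (-17839*(-1/24821) + 14468*(1/22735)) = (-140)**2 + (17839/24821 + 14468/22735) = 19600 + 764679893/564305435 = 11061151205893/564305435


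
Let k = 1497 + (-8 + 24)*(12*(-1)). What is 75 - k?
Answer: -1230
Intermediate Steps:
k = 1305 (k = 1497 + 16*(-12) = 1497 - 192 = 1305)
75 - k = 75 - 1*1305 = 75 - 1305 = -1230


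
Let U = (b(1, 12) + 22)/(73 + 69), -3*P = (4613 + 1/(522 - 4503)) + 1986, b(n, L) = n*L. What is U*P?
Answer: -446600506/847953 ≈ -526.68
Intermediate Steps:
b(n, L) = L*n
P = -26270618/11943 (P = -((4613 + 1/(522 - 4503)) + 1986)/3 = -((4613 + 1/(-3981)) + 1986)/3 = -((4613 - 1/3981) + 1986)/3 = -(18364352/3981 + 1986)/3 = -⅓*26270618/3981 = -26270618/11943 ≈ -2199.7)
U = 17/71 (U = (12*1 + 22)/(73 + 69) = (12 + 22)/142 = 34*(1/142) = 17/71 ≈ 0.23944)
U*P = (17/71)*(-26270618/11943) = -446600506/847953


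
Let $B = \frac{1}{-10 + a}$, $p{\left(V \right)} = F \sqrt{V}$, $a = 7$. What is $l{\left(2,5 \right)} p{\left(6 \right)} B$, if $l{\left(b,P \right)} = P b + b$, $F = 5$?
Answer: $- 20 \sqrt{6} \approx -48.99$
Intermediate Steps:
$p{\left(V \right)} = 5 \sqrt{V}$
$l{\left(b,P \right)} = b + P b$
$B = - \frac{1}{3}$ ($B = \frac{1}{-10 + 7} = \frac{1}{-3} = - \frac{1}{3} \approx -0.33333$)
$l{\left(2,5 \right)} p{\left(6 \right)} B = 2 \left(1 + 5\right) 5 \sqrt{6} \left(- \frac{1}{3}\right) = 2 \cdot 6 \cdot 5 \sqrt{6} \left(- \frac{1}{3}\right) = 12 \cdot 5 \sqrt{6} \left(- \frac{1}{3}\right) = 60 \sqrt{6} \left(- \frac{1}{3}\right) = - 20 \sqrt{6}$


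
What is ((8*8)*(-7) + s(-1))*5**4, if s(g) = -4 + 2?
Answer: -281250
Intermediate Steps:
s(g) = -2
((8*8)*(-7) + s(-1))*5**4 = ((8*8)*(-7) - 2)*5**4 = (64*(-7) - 2)*625 = (-448 - 2)*625 = -450*625 = -281250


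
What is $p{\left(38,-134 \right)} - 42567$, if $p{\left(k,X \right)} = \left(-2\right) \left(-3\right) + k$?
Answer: $-42523$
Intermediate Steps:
$p{\left(k,X \right)} = 6 + k$
$p{\left(38,-134 \right)} - 42567 = \left(6 + 38\right) - 42567 = 44 - 42567 = -42523$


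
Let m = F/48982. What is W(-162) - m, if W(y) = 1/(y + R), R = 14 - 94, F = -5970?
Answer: 697879/5926822 ≈ 0.11775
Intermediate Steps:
R = -80
m = -2985/24491 (m = -5970/48982 = -5970*1/48982 = -2985/24491 ≈ -0.12188)
W(y) = 1/(-80 + y) (W(y) = 1/(y - 80) = 1/(-80 + y))
W(-162) - m = 1/(-80 - 162) - 1*(-2985/24491) = 1/(-242) + 2985/24491 = -1/242 + 2985/24491 = 697879/5926822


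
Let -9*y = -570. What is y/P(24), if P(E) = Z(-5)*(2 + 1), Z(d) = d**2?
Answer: 38/45 ≈ 0.84444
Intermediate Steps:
y = 190/3 (y = -1/9*(-570) = 190/3 ≈ 63.333)
P(E) = 75 (P(E) = (-5)**2*(2 + 1) = 25*3 = 75)
y/P(24) = (190/3)/75 = (190/3)*(1/75) = 38/45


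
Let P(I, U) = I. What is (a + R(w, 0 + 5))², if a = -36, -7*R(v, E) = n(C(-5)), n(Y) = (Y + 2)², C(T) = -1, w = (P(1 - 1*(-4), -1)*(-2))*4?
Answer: 64009/49 ≈ 1306.3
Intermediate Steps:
w = -40 (w = ((1 - 1*(-4))*(-2))*4 = ((1 + 4)*(-2))*4 = (5*(-2))*4 = -10*4 = -40)
n(Y) = (2 + Y)²
R(v, E) = -⅐ (R(v, E) = -(2 - 1)²/7 = -⅐*1² = -⅐*1 = -⅐)
(a + R(w, 0 + 5))² = (-36 - ⅐)² = (-253/7)² = 64009/49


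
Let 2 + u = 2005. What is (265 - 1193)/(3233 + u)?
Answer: -232/1309 ≈ -0.17723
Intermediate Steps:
u = 2003 (u = -2 + 2005 = 2003)
(265 - 1193)/(3233 + u) = (265 - 1193)/(3233 + 2003) = -928/5236 = -928*1/5236 = -232/1309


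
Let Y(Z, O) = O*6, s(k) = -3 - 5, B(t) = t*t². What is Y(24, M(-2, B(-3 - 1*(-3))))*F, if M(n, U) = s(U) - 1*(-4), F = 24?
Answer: -576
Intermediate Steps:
B(t) = t³
s(k) = -8
M(n, U) = -4 (M(n, U) = -8 - 1*(-4) = -8 + 4 = -4)
Y(Z, O) = 6*O
Y(24, M(-2, B(-3 - 1*(-3))))*F = (6*(-4))*24 = -24*24 = -576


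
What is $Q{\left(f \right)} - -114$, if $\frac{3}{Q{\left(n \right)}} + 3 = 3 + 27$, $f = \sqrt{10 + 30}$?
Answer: $\frac{1027}{9} \approx 114.11$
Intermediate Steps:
$f = 2 \sqrt{10}$ ($f = \sqrt{40} = 2 \sqrt{10} \approx 6.3246$)
$Q{\left(n \right)} = \frac{1}{9}$ ($Q{\left(n \right)} = \frac{3}{-3 + \left(3 + 27\right)} = \frac{3}{-3 + 30} = \frac{3}{27} = 3 \cdot \frac{1}{27} = \frac{1}{9}$)
$Q{\left(f \right)} - -114 = \frac{1}{9} - -114 = \frac{1}{9} + 114 = \frac{1027}{9}$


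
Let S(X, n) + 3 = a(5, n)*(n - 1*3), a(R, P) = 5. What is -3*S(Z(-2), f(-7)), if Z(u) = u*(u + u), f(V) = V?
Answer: 159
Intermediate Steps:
Z(u) = 2*u² (Z(u) = u*(2*u) = 2*u²)
S(X, n) = -18 + 5*n (S(X, n) = -3 + 5*(n - 1*3) = -3 + 5*(n - 3) = -3 + 5*(-3 + n) = -3 + (-15 + 5*n) = -18 + 5*n)
-3*S(Z(-2), f(-7)) = -3*(-18 + 5*(-7)) = -3*(-18 - 35) = -3*(-53) = 159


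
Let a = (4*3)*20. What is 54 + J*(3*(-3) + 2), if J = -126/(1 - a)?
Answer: 12024/239 ≈ 50.310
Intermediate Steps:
a = 240 (a = 12*20 = 240)
J = 126/239 (J = -126/(1 - 1*240) = -126/(1 - 240) = -126/(-239) = -126*(-1/239) = 126/239 ≈ 0.52720)
54 + J*(3*(-3) + 2) = 54 + 126*(3*(-3) + 2)/239 = 54 + 126*(-9 + 2)/239 = 54 + (126/239)*(-7) = 54 - 882/239 = 12024/239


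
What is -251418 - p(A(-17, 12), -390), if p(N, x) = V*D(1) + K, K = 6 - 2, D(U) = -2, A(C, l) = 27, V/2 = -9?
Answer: -251458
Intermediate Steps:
V = -18 (V = 2*(-9) = -18)
K = 4
p(N, x) = 40 (p(N, x) = -18*(-2) + 4 = 36 + 4 = 40)
-251418 - p(A(-17, 12), -390) = -251418 - 1*40 = -251418 - 40 = -251458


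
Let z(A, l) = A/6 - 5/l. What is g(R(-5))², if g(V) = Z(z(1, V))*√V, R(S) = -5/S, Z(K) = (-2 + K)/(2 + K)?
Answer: 1681/289 ≈ 5.8166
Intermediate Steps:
z(A, l) = -5/l + A/6 (z(A, l) = A*(⅙) - 5/l = A/6 - 5/l = -5/l + A/6)
Z(K) = (-2 + K)/(2 + K)
g(V) = √V*(-11/6 - 5/V)/(13/6 - 5/V) (g(V) = ((-2 + (-5/V + (⅙)*1))/(2 + (-5/V + (⅙)*1)))*√V = ((-2 + (-5/V + ⅙))/(2 + (-5/V + ⅙)))*√V = ((-2 + (⅙ - 5/V))/(2 + (⅙ - 5/V)))*√V = ((-11/6 - 5/V)/(13/6 - 5/V))*√V = √V*(-11/6 - 5/V)/(13/6 - 5/V))
g(R(-5))² = (√(-5/(-5))*(-30 - (-55)/(-5))/(-30 + 13*(-5/(-5))))² = (√(-5*(-⅕))*(-30 - (-55)*(-1)/5)/(-30 + 13*(-5*(-⅕))))² = (√1*(-30 - 11*1)/(-30 + 13*1))² = (1*(-30 - 11)/(-30 + 13))² = (1*(-41)/(-17))² = (1*(-1/17)*(-41))² = (41/17)² = 1681/289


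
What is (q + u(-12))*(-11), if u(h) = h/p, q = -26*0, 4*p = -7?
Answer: -528/7 ≈ -75.429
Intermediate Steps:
p = -7/4 (p = (¼)*(-7) = -7/4 ≈ -1.7500)
q = 0
u(h) = -4*h/7 (u(h) = h/(-7/4) = h*(-4/7) = -4*h/7)
(q + u(-12))*(-11) = (0 - 4/7*(-12))*(-11) = (0 + 48/7)*(-11) = (48/7)*(-11) = -528/7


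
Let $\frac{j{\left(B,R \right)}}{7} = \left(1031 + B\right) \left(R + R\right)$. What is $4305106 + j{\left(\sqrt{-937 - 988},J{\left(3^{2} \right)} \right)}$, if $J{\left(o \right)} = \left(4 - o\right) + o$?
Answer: $4362842 + 280 i \sqrt{77} \approx 4.3628 \cdot 10^{6} + 2457.0 i$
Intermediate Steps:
$J{\left(o \right)} = 4$
$j{\left(B,R \right)} = 14 R \left(1031 + B\right)$ ($j{\left(B,R \right)} = 7 \left(1031 + B\right) \left(R + R\right) = 7 \left(1031 + B\right) 2 R = 7 \cdot 2 R \left(1031 + B\right) = 14 R \left(1031 + B\right)$)
$4305106 + j{\left(\sqrt{-937 - 988},J{\left(3^{2} \right)} \right)} = 4305106 + 14 \cdot 4 \left(1031 + \sqrt{-937 - 988}\right) = 4305106 + 14 \cdot 4 \left(1031 + \sqrt{-1925}\right) = 4305106 + 14 \cdot 4 \left(1031 + 5 i \sqrt{77}\right) = 4305106 + \left(57736 + 280 i \sqrt{77}\right) = 4362842 + 280 i \sqrt{77}$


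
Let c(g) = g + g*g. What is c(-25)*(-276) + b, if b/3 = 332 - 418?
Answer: -165858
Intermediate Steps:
b = -258 (b = 3*(332 - 418) = 3*(-86) = -258)
c(g) = g + g²
c(-25)*(-276) + b = -25*(1 - 25)*(-276) - 258 = -25*(-24)*(-276) - 258 = 600*(-276) - 258 = -165600 - 258 = -165858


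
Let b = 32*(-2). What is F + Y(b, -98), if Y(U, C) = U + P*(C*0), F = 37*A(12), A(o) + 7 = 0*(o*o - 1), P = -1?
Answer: -323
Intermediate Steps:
A(o) = -7 (A(o) = -7 + 0*(o*o - 1) = -7 + 0*(o² - 1) = -7 + 0*(-1 + o²) = -7 + 0 = -7)
b = -64
F = -259 (F = 37*(-7) = -259)
Y(U, C) = U (Y(U, C) = U - C*0 = U - 1*0 = U + 0 = U)
F + Y(b, -98) = -259 - 64 = -323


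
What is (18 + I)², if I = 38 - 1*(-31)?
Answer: 7569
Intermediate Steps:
I = 69 (I = 38 + 31 = 69)
(18 + I)² = (18 + 69)² = 87² = 7569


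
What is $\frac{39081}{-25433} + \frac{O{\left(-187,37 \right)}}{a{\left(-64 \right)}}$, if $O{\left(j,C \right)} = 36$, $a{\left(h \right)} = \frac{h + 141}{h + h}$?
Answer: $- \frac{120204501}{1958341} \approx -61.381$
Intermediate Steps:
$a{\left(h \right)} = \frac{141 + h}{2 h}$
$\frac{39081}{-25433} + \frac{O{\left(-187,37 \right)}}{a{\left(-64 \right)}} = \frac{39081}{-25433} + \frac{36}{\frac{1}{2} \frac{1}{-64} \left(141 - 64\right)} = 39081 \left(- \frac{1}{25433}\right) + \frac{36}{\frac{1}{2} \left(- \frac{1}{64}\right) 77} = - \frac{39081}{25433} + \frac{36}{- \frac{77}{128}} = - \frac{39081}{25433} + 36 \left(- \frac{128}{77}\right) = - \frac{39081}{25433} - \frac{4608}{77} = - \frac{120204501}{1958341}$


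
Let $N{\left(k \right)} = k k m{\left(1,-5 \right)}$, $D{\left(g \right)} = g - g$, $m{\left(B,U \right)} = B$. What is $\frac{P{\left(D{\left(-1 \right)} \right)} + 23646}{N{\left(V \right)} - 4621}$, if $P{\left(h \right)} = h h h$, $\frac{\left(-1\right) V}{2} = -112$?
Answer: $\frac{7882}{15185} \approx 0.51906$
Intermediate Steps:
$D{\left(g \right)} = 0$
$V = 224$ ($V = \left(-2\right) \left(-112\right) = 224$)
$P{\left(h \right)} = h^{3}$ ($P{\left(h \right)} = h^{2} h = h^{3}$)
$N{\left(k \right)} = k^{2}$ ($N{\left(k \right)} = k k 1 = k^{2} \cdot 1 = k^{2}$)
$\frac{P{\left(D{\left(-1 \right)} \right)} + 23646}{N{\left(V \right)} - 4621} = \frac{0^{3} + 23646}{224^{2} - 4621} = \frac{0 + 23646}{50176 - 4621} = \frac{23646}{45555} = 23646 \cdot \frac{1}{45555} = \frac{7882}{15185}$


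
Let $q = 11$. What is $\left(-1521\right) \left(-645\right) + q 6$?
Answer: $981111$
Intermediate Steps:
$\left(-1521\right) \left(-645\right) + q 6 = \left(-1521\right) \left(-645\right) + 11 \cdot 6 = 981045 + 66 = 981111$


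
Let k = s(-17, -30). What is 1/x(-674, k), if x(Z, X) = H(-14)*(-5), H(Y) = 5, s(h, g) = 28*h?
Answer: -1/25 ≈ -0.040000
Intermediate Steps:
k = -476 (k = 28*(-17) = -476)
x(Z, X) = -25 (x(Z, X) = 5*(-5) = -25)
1/x(-674, k) = 1/(-25) = -1/25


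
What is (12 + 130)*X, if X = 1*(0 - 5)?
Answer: -710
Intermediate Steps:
X = -5 (X = 1*(-5) = -5)
(12 + 130)*X = (12 + 130)*(-5) = 142*(-5) = -710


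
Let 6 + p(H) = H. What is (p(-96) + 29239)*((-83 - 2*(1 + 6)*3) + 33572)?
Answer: 974545239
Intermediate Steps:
p(H) = -6 + H
(p(-96) + 29239)*((-83 - 2*(1 + 6)*3) + 33572) = ((-6 - 96) + 29239)*((-83 - 2*(1 + 6)*3) + 33572) = (-102 + 29239)*((-83 - 2*7*3) + 33572) = 29137*((-83 - 14*3) + 33572) = 29137*((-83 - 42) + 33572) = 29137*(-125 + 33572) = 29137*33447 = 974545239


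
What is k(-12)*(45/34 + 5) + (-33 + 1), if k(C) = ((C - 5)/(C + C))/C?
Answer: -18647/576 ≈ -32.373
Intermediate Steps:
k(C) = (-5 + C)/(2*C**2) (k(C) = ((-5 + C)/((2*C)))/C = ((-5 + C)*(1/(2*C)))/C = ((-5 + C)/(2*C))/C = (-5 + C)/(2*C**2))
k(-12)*(45/34 + 5) + (-33 + 1) = ((1/2)*(-5 - 12)/(-12)**2)*(45/34 + 5) + (-33 + 1) = ((1/2)*(1/144)*(-17))*(45*(1/34) + 5) - 32 = -17*(45/34 + 5)/288 - 32 = -17/288*215/34 - 32 = -215/576 - 32 = -18647/576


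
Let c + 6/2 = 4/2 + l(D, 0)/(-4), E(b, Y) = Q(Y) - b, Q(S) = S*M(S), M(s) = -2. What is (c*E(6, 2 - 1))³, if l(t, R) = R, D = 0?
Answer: 512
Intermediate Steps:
Q(S) = -2*S (Q(S) = S*(-2) = -2*S)
E(b, Y) = -b - 2*Y (E(b, Y) = -2*Y - b = -b - 2*Y)
c = -1 (c = -3 + (4/2 + 0/(-4)) = -3 + (4*(½) + 0*(-¼)) = -3 + (2 + 0) = -3 + 2 = -1)
(c*E(6, 2 - 1))³ = (-(-1*6 - 2*(2 - 1)))³ = (-(-6 - 2*1))³ = (-(-6 - 2))³ = (-1*(-8))³ = 8³ = 512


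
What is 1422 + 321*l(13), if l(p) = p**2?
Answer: 55671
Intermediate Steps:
1422 + 321*l(13) = 1422 + 321*13**2 = 1422 + 321*169 = 1422 + 54249 = 55671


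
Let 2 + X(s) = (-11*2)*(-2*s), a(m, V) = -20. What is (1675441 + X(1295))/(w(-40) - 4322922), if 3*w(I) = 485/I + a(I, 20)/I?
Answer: -13859352/34583407 ≈ -0.40075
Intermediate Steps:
w(I) = 155/I (w(I) = (485/I - 20/I)/3 = (465/I)/3 = 155/I)
X(s) = -2 + 44*s (X(s) = -2 + (-11*2)*(-2*s) = -2 - (-44)*s = -2 + 44*s)
(1675441 + X(1295))/(w(-40) - 4322922) = (1675441 + (-2 + 44*1295))/(155/(-40) - 4322922) = (1675441 + (-2 + 56980))/(155*(-1/40) - 4322922) = (1675441 + 56978)/(-31/8 - 4322922) = 1732419/(-34583407/8) = 1732419*(-8/34583407) = -13859352/34583407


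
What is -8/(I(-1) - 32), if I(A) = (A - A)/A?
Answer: ¼ ≈ 0.25000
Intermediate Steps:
I(A) = 0 (I(A) = 0/A = 0)
-8/(I(-1) - 32) = -8/(0 - 32) = -8/(-32) = -8*(-1/32) = ¼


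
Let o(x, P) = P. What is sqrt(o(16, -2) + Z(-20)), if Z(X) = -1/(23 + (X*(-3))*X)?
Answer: I*sqrt(2769481)/1177 ≈ 1.4139*I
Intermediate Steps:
Z(X) = -1/(23 - 3*X**2) (Z(X) = -1/(23 + (-3*X)*X) = -1/(23 - 3*X**2))
sqrt(o(16, -2) + Z(-20)) = sqrt(-2 + 1/(-23 + 3*(-20)**2)) = sqrt(-2 + 1/(-23 + 3*400)) = sqrt(-2 + 1/(-23 + 1200)) = sqrt(-2 + 1/1177) = sqrt(-2353/1177) = I*sqrt(2769481)/1177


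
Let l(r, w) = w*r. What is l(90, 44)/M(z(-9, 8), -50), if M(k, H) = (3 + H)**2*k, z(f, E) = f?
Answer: -440/2209 ≈ -0.19919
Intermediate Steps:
l(r, w) = r*w
M(k, H) = k*(3 + H)**2
l(90, 44)/M(z(-9, 8), -50) = (90*44)/((-9*(3 - 50)**2)) = 3960/((-9*(-47)**2)) = 3960/((-9*2209)) = 3960/(-19881) = 3960*(-1/19881) = -440/2209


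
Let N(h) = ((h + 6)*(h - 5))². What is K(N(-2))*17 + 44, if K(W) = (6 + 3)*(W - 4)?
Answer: 119384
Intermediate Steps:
N(h) = (-5 + h)²*(6 + h)² (N(h) = ((6 + h)*(-5 + h))² = ((-5 + h)*(6 + h))² = (-5 + h)²*(6 + h)²)
K(W) = -36 + 9*W (K(W) = 9*(-4 + W) = -36 + 9*W)
K(N(-2))*17 + 44 = (-36 + 9*((-5 - 2)²*(6 - 2)²))*17 + 44 = (-36 + 9*((-7)²*4²))*17 + 44 = (-36 + 9*(49*16))*17 + 44 = (-36 + 9*784)*17 + 44 = (-36 + 7056)*17 + 44 = 7020*17 + 44 = 119340 + 44 = 119384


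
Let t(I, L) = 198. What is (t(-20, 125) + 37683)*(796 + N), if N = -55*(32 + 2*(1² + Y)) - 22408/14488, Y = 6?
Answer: -119062824075/1811 ≈ -6.5744e+7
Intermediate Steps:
N = -4584631/1811 (N = -55*(32 + 2*(1² + 6)) - 22408/14488 = -55*(32 + 2*(1 + 6)) - 22408*1/14488 = -55*(32 + 2*7) - 2801/1811 = -55*(32 + 14) - 2801/1811 = -55*46 - 2801/1811 = -2530 - 2801/1811 = -4584631/1811 ≈ -2531.5)
(t(-20, 125) + 37683)*(796 + N) = (198 + 37683)*(796 - 4584631/1811) = 37881*(-3143075/1811) = -119062824075/1811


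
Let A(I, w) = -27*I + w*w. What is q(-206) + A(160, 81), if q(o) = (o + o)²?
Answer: 171985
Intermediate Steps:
q(o) = 4*o² (q(o) = (2*o)² = 4*o²)
A(I, w) = w² - 27*I (A(I, w) = -27*I + w² = w² - 27*I)
q(-206) + A(160, 81) = 4*(-206)² + (81² - 27*160) = 4*42436 + (6561 - 4320) = 169744 + 2241 = 171985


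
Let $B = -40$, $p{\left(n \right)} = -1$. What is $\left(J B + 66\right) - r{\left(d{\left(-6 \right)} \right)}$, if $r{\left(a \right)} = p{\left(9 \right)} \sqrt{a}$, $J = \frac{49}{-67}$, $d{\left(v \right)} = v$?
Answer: $\frac{6382}{67} + i \sqrt{6} \approx 95.254 + 2.4495 i$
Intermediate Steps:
$J = - \frac{49}{67}$ ($J = 49 \left(- \frac{1}{67}\right) = - \frac{49}{67} \approx -0.73134$)
$r{\left(a \right)} = - \sqrt{a}$
$\left(J B + 66\right) - r{\left(d{\left(-6 \right)} \right)} = \left(\left(- \frac{49}{67}\right) \left(-40\right) + 66\right) - - \sqrt{-6} = \left(\frac{1960}{67} + 66\right) - - i \sqrt{6} = \frac{6382}{67} - - i \sqrt{6} = \frac{6382}{67} + i \sqrt{6}$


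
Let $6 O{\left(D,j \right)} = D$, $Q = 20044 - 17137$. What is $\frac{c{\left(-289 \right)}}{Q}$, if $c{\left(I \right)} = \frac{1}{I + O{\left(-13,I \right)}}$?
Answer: $- \frac{2}{1692843} \approx -1.1814 \cdot 10^{-6}$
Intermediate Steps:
$Q = 2907$
$O{\left(D,j \right)} = \frac{D}{6}$
$c{\left(I \right)} = \frac{1}{- \frac{13}{6} + I}$ ($c{\left(I \right)} = \frac{1}{I + \frac{1}{6} \left(-13\right)} = \frac{1}{I - \frac{13}{6}} = \frac{1}{- \frac{13}{6} + I}$)
$\frac{c{\left(-289 \right)}}{Q} = \frac{6 \frac{1}{-13 + 6 \left(-289\right)}}{2907} = \frac{6}{-13 - 1734} \cdot \frac{1}{2907} = \frac{6}{-1747} \cdot \frac{1}{2907} = 6 \left(- \frac{1}{1747}\right) \frac{1}{2907} = \left(- \frac{6}{1747}\right) \frac{1}{2907} = - \frac{2}{1692843}$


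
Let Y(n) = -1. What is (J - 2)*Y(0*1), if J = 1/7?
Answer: 13/7 ≈ 1.8571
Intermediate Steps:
J = ⅐ ≈ 0.14286
(J - 2)*Y(0*1) = (⅐ - 2)*(-1) = -13/7*(-1) = 13/7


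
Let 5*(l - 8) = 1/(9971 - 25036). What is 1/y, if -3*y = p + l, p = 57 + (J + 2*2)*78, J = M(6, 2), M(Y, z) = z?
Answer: -225975/40148224 ≈ -0.0056285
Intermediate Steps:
J = 2
l = 602599/75325 (l = 8 + 1/(5*(9971 - 25036)) = 8 + (⅕)/(-15065) = 8 + (⅕)*(-1/15065) = 8 - 1/75325 = 602599/75325 ≈ 8.0000)
p = 525 (p = 57 + (2 + 2*2)*78 = 57 + (2 + 4)*78 = 57 + 6*78 = 57 + 468 = 525)
y = -40148224/225975 (y = -(525 + 602599/75325)/3 = -⅓*40148224/75325 = -40148224/225975 ≈ -177.67)
1/y = 1/(-40148224/225975) = -225975/40148224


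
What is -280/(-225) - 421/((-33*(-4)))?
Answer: -3851/1980 ≈ -1.9450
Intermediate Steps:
-280/(-225) - 421/((-33*(-4))) = -280*(-1/225) - 421/132 = 56/45 - 421*1/132 = 56/45 - 421/132 = -3851/1980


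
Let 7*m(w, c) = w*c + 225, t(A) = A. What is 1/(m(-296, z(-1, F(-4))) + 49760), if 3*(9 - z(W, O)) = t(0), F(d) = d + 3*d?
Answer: 7/345881 ≈ 2.0238e-5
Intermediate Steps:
F(d) = 4*d
z(W, O) = 9 (z(W, O) = 9 - ⅓*0 = 9 + 0 = 9)
m(w, c) = 225/7 + c*w/7 (m(w, c) = (w*c + 225)/7 = (c*w + 225)/7 = (225 + c*w)/7 = 225/7 + c*w/7)
1/(m(-296, z(-1, F(-4))) + 49760) = 1/((225/7 + (⅐)*9*(-296)) + 49760) = 1/((225/7 - 2664/7) + 49760) = 1/(-2439/7 + 49760) = 1/(345881/7) = 7/345881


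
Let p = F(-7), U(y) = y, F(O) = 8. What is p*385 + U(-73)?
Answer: 3007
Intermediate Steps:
p = 8
p*385 + U(-73) = 8*385 - 73 = 3080 - 73 = 3007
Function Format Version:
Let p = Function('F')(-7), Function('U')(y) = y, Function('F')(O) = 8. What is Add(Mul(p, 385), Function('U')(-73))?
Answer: 3007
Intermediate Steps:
p = 8
Add(Mul(p, 385), Function('U')(-73)) = Add(Mul(8, 385), -73) = Add(3080, -73) = 3007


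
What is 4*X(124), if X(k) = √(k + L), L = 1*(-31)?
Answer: 4*√93 ≈ 38.575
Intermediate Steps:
L = -31
X(k) = √(-31 + k) (X(k) = √(k - 31) = √(-31 + k))
4*X(124) = 4*√(-31 + 124) = 4*√93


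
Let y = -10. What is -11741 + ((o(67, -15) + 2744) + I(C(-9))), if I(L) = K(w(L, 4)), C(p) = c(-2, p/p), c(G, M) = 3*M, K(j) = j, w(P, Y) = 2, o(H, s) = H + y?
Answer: -8938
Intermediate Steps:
o(H, s) = -10 + H (o(H, s) = H - 10 = -10 + H)
C(p) = 3 (C(p) = 3*(p/p) = 3*1 = 3)
I(L) = 2
-11741 + ((o(67, -15) + 2744) + I(C(-9))) = -11741 + (((-10 + 67) + 2744) + 2) = -11741 + ((57 + 2744) + 2) = -11741 + (2801 + 2) = -11741 + 2803 = -8938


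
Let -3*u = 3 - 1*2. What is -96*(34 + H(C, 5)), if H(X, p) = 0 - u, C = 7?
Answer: -3296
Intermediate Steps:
u = -⅓ (u = -(3 - 1*2)/3 = -(3 - 2)/3 = -⅓*1 = -⅓ ≈ -0.33333)
H(X, p) = ⅓ (H(X, p) = 0 - 1*(-⅓) = 0 + ⅓ = ⅓)
-96*(34 + H(C, 5)) = -96*(34 + ⅓) = -96*103/3 = -3296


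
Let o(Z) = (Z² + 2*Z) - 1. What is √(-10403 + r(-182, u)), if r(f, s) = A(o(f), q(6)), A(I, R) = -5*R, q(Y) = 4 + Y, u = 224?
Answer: I*√10453 ≈ 102.24*I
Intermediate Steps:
o(Z) = -1 + Z² + 2*Z
r(f, s) = -50 (r(f, s) = -5*(4 + 6) = -5*10 = -50)
√(-10403 + r(-182, u)) = √(-10403 - 50) = √(-10453) = I*√10453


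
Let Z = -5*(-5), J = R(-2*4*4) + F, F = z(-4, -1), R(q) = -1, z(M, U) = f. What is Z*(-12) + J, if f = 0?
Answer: -301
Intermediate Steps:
z(M, U) = 0
F = 0
J = -1 (J = -1 + 0 = -1)
Z = 25
Z*(-12) + J = 25*(-12) - 1 = -300 - 1 = -301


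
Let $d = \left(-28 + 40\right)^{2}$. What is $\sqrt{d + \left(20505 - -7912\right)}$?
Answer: $169$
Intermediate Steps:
$d = 144$ ($d = 12^{2} = 144$)
$\sqrt{d + \left(20505 - -7912\right)} = \sqrt{144 + \left(20505 - -7912\right)} = \sqrt{144 + \left(20505 + 7912\right)} = \sqrt{144 + 28417} = \sqrt{28561} = 169$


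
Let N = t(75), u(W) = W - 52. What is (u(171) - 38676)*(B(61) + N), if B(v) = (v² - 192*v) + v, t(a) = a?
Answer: 302865235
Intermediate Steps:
u(W) = -52 + W
N = 75
B(v) = v² - 191*v
(u(171) - 38676)*(B(61) + N) = ((-52 + 171) - 38676)*(61*(-191 + 61) + 75) = (119 - 38676)*(61*(-130) + 75) = -38557*(-7930 + 75) = -38557*(-7855) = 302865235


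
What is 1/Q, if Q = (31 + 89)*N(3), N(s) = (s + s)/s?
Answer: 1/240 ≈ 0.0041667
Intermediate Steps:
N(s) = 2 (N(s) = (2*s)/s = 2)
Q = 240 (Q = (31 + 89)*2 = 120*2 = 240)
1/Q = 1/240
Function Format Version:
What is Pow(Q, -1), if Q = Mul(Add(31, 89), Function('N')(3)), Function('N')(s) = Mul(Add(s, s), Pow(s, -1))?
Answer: Rational(1, 240) ≈ 0.0041667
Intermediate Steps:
Function('N')(s) = 2 (Function('N')(s) = Mul(Mul(2, s), Pow(s, -1)) = 2)
Q = 240 (Q = Mul(Add(31, 89), 2) = Mul(120, 2) = 240)
Pow(Q, -1) = Pow(240, -1) = Rational(1, 240)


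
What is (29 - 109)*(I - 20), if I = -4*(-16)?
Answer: -3520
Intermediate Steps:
I = 64
(29 - 109)*(I - 20) = (29 - 109)*(64 - 20) = -80*44 = -3520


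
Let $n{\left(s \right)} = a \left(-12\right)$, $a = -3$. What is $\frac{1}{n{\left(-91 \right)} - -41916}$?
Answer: $\frac{1}{41952} \approx 2.3837 \cdot 10^{-5}$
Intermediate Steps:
$n{\left(s \right)} = 36$ ($n{\left(s \right)} = \left(-3\right) \left(-12\right) = 36$)
$\frac{1}{n{\left(-91 \right)} - -41916} = \frac{1}{36 - -41916} = \frac{1}{36 + \left(-4191 + 46107\right)} = \frac{1}{36 + 41916} = \frac{1}{41952}$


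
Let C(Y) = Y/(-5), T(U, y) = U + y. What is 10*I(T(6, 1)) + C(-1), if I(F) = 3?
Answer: 151/5 ≈ 30.200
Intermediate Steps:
C(Y) = -Y/5 (C(Y) = Y*(-⅕) = -Y/5)
10*I(T(6, 1)) + C(-1) = 10*3 - ⅕*(-1) = 30 + ⅕ = 151/5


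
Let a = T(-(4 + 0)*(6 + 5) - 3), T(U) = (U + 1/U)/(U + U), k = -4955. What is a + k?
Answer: -10944490/2209 ≈ -4954.5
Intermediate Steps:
T(U) = (U + 1/U)/(2*U) (T(U) = (U + 1/U)/((2*U)) = (U + 1/U)*(1/(2*U)) = (U + 1/U)/(2*U))
a = 1105/2209 (a = (1 + (-(4 + 0)*(6 + 5) - 3)**2)/(2*(-(4 + 0)*(6 + 5) - 3)**2) = (1 + (-4*11 - 3)**2)/(2*(-4*11 - 3)**2) = (1 + (-1*44 - 3)**2)/(2*(-1*44 - 3)**2) = (1 + (-44 - 3)**2)/(2*(-44 - 3)**2) = (1/2)*(1 + (-47)**2)/(-47)**2 = (1/2)*(1/2209)*(1 + 2209) = (1/2)*(1/2209)*2210 = 1105/2209 ≈ 0.50023)
a + k = 1105/2209 - 4955 = -10944490/2209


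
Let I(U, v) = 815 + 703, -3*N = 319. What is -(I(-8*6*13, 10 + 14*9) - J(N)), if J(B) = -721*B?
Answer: 225445/3 ≈ 75148.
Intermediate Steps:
N = -319/3 (N = -⅓*319 = -319/3 ≈ -106.33)
I(U, v) = 1518
-(I(-8*6*13, 10 + 14*9) - J(N)) = -(1518 - (-721)*(-319)/3) = -(1518 - 1*229999/3) = -(1518 - 229999/3) = -1*(-225445/3) = 225445/3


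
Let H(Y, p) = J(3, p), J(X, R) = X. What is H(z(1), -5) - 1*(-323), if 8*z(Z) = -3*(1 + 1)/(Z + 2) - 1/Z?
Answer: 326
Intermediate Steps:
z(Z) = -3/(8*(1 + Z/2)) - 1/(8*Z) (z(Z) = (-3*(1 + 1)/(Z + 2) - 1/Z)/8 = (-3*2/(2 + Z) - 1/Z)/8 = (-3/(1 + Z/2) - 1/Z)/8 = (-1/Z - 3/(1 + Z/2))/8 = -3/(8*(1 + Z/2)) - 1/(8*Z))
H(Y, p) = 3
H(z(1), -5) - 1*(-323) = 3 - 1*(-323) = 3 + 323 = 326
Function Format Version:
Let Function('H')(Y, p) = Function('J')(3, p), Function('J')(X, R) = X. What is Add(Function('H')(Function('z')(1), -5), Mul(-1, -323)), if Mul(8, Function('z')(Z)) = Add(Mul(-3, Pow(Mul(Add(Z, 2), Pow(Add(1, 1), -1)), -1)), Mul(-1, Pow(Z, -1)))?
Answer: 326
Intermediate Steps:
Function('z')(Z) = Add(Mul(Rational(-3, 8), Pow(Add(1, Mul(Rational(1, 2), Z)), -1)), Mul(Rational(-1, 8), Pow(Z, -1))) (Function('z')(Z) = Mul(Rational(1, 8), Add(Mul(-3, Pow(Mul(Add(Z, 2), Pow(Add(1, 1), -1)), -1)), Mul(-1, Pow(Z, -1)))) = Mul(Rational(1, 8), Add(Mul(-3, Pow(Mul(Add(2, Z), Pow(2, -1)), -1)), Mul(-1, Pow(Z, -1)))) = Mul(Rational(1, 8), Add(Mul(-3, Pow(Mul(Add(2, Z), Rational(1, 2)), -1)), Mul(-1, Pow(Z, -1)))) = Mul(Rational(1, 8), Add(Mul(-3, Pow(Add(1, Mul(Rational(1, 2), Z)), -1)), Mul(-1, Pow(Z, -1)))) = Mul(Rational(1, 8), Add(Mul(-1, Pow(Z, -1)), Mul(-3, Pow(Add(1, Mul(Rational(1, 2), Z)), -1)))) = Add(Mul(Rational(-3, 8), Pow(Add(1, Mul(Rational(1, 2), Z)), -1)), Mul(Rational(-1, 8), Pow(Z, -1))))
Function('H')(Y, p) = 3
Add(Function('H')(Function('z')(1), -5), Mul(-1, -323)) = Add(3, Mul(-1, -323)) = Add(3, 323) = 326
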